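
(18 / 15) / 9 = 2 / 15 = 0.13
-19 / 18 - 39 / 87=-785 / 522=-1.50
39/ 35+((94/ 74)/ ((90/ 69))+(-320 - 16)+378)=68513/ 1554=44.09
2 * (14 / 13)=28 / 13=2.15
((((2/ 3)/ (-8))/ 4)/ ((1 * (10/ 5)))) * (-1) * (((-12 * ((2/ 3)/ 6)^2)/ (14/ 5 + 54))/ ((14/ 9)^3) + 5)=973985/ 18703104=0.05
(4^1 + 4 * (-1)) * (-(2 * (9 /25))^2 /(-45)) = 0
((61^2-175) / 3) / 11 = 1182 / 11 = 107.45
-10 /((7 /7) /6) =-60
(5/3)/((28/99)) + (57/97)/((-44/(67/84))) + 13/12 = 356747/51216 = 6.97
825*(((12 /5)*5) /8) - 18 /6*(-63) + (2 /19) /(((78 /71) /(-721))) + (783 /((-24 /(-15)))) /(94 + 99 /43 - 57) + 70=221923957 /154128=1439.87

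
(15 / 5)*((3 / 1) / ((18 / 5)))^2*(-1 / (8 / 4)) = -25 / 24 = -1.04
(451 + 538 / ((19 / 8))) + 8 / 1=13025 / 19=685.53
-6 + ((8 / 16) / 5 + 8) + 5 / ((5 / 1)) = 3.10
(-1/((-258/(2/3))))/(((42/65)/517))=33605/16254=2.07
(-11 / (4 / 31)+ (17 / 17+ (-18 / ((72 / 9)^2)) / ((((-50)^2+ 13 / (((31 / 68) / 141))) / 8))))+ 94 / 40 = -331113267 / 4042880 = -81.90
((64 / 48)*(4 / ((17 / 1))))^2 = 256 / 2601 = 0.10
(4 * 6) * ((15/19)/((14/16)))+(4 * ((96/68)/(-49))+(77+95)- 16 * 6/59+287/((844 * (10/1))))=1512765524511/7881212920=191.95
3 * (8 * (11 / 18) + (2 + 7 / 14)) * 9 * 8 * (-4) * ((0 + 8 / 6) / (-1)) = 8512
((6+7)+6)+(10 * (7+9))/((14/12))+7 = 1142/7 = 163.14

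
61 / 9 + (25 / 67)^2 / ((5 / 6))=280579 / 40401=6.94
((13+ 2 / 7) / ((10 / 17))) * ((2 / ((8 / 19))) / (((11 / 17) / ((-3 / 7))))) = -1531989 / 21560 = -71.06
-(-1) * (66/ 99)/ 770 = 1/ 1155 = 0.00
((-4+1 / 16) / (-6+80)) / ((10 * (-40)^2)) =-63 / 18944000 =-0.00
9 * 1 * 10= 90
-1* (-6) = 6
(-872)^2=760384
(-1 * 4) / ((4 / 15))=-15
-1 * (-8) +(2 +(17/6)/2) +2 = 13.42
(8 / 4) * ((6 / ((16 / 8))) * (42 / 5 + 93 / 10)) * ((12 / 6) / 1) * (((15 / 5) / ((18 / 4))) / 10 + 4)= 21594 / 25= 863.76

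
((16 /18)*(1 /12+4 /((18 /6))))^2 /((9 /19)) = 21964 /6561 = 3.35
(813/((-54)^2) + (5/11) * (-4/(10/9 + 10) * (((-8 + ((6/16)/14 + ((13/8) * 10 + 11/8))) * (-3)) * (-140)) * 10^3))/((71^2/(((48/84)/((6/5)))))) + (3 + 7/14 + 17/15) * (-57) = -462312676424/1414832265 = -326.76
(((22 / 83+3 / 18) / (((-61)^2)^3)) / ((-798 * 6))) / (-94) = 215 / 11547563208843188016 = 0.00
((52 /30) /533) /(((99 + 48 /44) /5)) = 22 /135423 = 0.00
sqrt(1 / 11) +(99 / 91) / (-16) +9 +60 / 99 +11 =sqrt(11) / 11 +986813 / 48048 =20.84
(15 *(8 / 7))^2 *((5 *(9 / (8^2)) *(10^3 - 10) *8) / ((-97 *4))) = -20047500 / 4753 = -4217.86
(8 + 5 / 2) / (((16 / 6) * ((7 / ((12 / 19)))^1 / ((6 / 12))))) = 27 / 152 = 0.18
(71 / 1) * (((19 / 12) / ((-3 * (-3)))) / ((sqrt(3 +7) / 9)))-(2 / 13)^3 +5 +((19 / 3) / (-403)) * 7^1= 998384 / 204321 +1349 * sqrt(10) / 120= 40.44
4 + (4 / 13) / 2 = 54 / 13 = 4.15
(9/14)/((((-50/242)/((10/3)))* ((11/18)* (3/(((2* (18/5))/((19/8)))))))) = -57024/3325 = -17.15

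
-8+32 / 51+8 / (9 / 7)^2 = -3488 / 1377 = -2.53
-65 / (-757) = 65 / 757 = 0.09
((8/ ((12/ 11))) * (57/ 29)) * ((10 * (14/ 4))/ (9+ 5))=1045/ 29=36.03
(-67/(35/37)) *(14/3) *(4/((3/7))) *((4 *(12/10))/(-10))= 555296/375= 1480.79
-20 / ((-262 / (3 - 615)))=-6120 / 131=-46.72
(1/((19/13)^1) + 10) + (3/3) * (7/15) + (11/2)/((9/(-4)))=8.71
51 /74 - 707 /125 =-45943 /9250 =-4.97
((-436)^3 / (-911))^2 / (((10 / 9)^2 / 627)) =4203729296122.63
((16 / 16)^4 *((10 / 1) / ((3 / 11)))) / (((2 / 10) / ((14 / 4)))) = 641.67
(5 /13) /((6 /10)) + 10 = 415 /39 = 10.64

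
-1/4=-0.25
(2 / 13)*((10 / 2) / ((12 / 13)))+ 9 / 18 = 4 / 3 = 1.33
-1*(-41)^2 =-1681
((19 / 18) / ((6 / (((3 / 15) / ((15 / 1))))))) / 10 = 19 / 81000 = 0.00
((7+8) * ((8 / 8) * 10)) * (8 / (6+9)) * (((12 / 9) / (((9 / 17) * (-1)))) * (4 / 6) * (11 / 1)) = -119680 / 81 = -1477.53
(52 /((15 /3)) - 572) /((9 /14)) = -873.60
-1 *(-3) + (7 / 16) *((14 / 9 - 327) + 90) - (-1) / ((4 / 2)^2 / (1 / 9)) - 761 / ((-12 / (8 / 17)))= -19077 / 272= -70.14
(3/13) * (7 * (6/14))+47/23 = 818/299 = 2.74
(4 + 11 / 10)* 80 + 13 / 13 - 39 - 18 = 352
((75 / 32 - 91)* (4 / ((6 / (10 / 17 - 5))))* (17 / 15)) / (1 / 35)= 496475 / 48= 10343.23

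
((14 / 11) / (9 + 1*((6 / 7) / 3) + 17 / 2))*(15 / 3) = 980 / 2739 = 0.36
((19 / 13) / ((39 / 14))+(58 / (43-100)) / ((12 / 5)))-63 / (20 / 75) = -27297917 / 115596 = -236.15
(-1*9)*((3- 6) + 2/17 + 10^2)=-874.06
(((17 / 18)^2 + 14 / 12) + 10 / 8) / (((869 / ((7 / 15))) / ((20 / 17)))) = 7504 / 3589839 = 0.00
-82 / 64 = -41 / 32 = -1.28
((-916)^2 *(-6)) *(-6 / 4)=7551504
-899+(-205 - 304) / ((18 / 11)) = -21781 / 18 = -1210.06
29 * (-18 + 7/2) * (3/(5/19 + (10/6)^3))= -1294299/5020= -257.83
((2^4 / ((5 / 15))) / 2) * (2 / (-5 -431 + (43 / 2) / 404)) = -0.11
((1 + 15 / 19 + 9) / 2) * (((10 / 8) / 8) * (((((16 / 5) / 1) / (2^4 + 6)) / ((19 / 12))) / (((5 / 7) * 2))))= 861 / 15884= 0.05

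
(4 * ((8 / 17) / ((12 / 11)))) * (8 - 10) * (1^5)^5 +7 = 181 / 51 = 3.55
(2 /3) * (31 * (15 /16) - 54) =-133 /8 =-16.62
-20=-20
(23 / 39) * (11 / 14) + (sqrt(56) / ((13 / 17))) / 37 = 34 * sqrt(14) / 481 + 253 / 546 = 0.73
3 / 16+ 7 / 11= 145 / 176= 0.82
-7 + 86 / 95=-579 / 95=-6.09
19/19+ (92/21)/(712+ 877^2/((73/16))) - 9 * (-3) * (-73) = -127813027021/64879710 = -1970.00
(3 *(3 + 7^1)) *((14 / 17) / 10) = 42 / 17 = 2.47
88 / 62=44 / 31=1.42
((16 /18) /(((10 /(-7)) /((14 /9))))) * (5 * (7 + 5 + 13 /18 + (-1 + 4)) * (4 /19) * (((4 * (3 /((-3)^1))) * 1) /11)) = 887488 /152361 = 5.82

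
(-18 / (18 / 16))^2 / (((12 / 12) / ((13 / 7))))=3328 / 7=475.43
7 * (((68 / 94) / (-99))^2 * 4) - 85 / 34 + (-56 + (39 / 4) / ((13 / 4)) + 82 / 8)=-3918594557 / 86601636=-45.25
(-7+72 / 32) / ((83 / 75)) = -1425 / 332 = -4.29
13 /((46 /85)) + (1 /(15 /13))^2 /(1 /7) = 303043 /10350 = 29.28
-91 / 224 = -13 / 32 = -0.41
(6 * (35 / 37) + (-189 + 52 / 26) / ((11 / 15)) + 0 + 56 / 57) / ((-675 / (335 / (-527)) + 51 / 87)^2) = -0.00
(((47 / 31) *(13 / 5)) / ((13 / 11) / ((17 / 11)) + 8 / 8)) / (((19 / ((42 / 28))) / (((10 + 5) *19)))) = 50.26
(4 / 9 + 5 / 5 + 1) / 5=22 / 45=0.49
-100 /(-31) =100 /31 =3.23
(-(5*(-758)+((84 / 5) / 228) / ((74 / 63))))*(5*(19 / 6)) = 26643259 / 444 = 60007.34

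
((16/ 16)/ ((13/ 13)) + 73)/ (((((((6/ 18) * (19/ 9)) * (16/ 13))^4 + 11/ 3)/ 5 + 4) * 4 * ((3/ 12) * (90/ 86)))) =5366438191998/ 367764895213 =14.59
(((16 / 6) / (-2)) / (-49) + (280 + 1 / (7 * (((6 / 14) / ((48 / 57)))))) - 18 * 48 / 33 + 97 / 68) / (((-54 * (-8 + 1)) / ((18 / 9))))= 533891219 / 394851996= 1.35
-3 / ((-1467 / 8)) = 8 / 489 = 0.02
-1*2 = -2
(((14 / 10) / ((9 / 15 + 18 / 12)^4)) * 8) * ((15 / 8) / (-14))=-5000 / 64827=-0.08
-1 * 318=-318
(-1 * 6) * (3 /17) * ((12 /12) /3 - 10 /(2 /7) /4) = 8.91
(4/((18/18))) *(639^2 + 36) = 1633428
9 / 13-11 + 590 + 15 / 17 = 128307 / 221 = 580.57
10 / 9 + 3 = 37 / 9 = 4.11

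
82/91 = 0.90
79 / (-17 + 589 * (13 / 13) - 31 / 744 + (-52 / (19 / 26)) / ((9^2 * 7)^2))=3860439912 / 27949492703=0.14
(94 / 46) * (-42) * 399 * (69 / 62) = -1181439 / 31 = -38110.94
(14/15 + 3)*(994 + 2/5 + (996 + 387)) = 701333/75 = 9351.11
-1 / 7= -0.14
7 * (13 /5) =91 /5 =18.20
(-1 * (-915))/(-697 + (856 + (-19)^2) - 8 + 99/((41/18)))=1.65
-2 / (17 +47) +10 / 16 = 19 / 32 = 0.59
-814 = -814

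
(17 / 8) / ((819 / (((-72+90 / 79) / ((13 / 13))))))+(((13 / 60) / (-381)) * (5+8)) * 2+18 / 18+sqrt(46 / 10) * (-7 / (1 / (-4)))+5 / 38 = 2913064957 / 3122470260+28 * sqrt(115) / 5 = 60.99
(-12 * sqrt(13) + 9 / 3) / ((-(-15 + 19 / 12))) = 36 / 161- 144 * sqrt(13) / 161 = -3.00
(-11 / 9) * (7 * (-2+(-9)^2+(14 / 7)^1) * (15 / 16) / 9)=-1155 / 16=-72.19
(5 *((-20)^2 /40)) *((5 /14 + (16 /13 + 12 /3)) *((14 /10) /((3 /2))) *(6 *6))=122040 /13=9387.69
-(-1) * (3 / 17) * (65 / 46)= 195 / 782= 0.25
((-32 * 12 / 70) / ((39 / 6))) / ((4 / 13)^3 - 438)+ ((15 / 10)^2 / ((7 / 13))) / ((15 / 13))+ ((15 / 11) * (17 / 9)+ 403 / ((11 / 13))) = 1072405994357 / 2222732820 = 482.47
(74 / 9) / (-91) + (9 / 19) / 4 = 1747 / 62244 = 0.03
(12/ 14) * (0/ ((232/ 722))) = 0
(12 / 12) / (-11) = -1 / 11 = -0.09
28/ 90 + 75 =3389/ 45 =75.31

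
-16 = -16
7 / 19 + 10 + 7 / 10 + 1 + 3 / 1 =2863 / 190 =15.07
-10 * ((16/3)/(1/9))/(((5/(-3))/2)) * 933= 537408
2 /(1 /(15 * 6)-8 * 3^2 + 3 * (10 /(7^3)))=-61740 /2219597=-0.03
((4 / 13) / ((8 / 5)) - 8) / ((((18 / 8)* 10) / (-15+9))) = 406 / 195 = 2.08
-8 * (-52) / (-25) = -416 / 25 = -16.64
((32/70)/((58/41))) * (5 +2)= 328/145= 2.26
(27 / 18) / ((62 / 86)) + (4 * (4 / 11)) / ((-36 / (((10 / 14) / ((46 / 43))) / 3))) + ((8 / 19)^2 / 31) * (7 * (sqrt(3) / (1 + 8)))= 448 * sqrt(3) / 100719 + 6141733 / 2964654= 2.08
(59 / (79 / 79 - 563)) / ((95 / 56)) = -0.06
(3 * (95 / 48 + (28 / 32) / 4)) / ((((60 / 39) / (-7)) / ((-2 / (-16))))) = -19201 / 5120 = -3.75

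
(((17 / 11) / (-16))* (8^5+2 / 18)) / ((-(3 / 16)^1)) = 5013521 / 297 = 16880.54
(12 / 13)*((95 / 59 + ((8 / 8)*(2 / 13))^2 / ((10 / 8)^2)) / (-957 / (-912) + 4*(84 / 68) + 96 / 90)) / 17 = 4433972544 / 354566217395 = 0.01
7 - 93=-86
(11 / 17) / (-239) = -11 / 4063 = -0.00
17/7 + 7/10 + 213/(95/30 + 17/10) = 239637/5110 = 46.90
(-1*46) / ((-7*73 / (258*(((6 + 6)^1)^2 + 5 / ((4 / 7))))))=3547.63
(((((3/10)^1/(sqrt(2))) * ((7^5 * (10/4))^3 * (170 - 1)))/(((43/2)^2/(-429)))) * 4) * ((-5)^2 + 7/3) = -352808030958186879075 * sqrt(2)/1849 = -269846350619369750.59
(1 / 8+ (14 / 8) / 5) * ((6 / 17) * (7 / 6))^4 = 45619 / 3340840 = 0.01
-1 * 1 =-1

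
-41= -41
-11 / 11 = -1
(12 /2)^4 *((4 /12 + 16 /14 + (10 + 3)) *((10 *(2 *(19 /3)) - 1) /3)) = 5501184 /7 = 785883.43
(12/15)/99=4/495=0.01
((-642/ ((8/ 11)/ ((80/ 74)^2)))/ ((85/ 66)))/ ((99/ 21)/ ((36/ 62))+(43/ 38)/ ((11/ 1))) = -40913555760/ 419914739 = -97.43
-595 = -595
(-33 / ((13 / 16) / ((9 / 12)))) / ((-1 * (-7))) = -396 / 91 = -4.35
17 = 17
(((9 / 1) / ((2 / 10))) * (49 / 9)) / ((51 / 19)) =4655 / 51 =91.27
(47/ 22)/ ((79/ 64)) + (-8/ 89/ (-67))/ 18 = 80718644/ 46636623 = 1.73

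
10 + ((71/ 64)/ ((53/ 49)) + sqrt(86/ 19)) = sqrt(1634)/ 19 + 37399/ 3392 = 13.15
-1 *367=-367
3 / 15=1 / 5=0.20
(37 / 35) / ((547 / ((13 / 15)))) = 481 / 287175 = 0.00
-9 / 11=-0.82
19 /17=1.12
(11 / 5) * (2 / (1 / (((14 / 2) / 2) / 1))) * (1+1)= 154 / 5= 30.80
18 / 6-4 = -1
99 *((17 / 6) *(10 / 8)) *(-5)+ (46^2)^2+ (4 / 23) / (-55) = 45294113063 / 10120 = 4475702.87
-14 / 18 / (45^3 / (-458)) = 3206 / 820125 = 0.00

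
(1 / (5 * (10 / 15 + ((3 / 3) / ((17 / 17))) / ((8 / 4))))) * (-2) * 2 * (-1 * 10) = 48 / 7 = 6.86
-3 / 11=-0.27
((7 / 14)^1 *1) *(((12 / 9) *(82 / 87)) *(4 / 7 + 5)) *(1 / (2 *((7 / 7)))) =1066 / 609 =1.75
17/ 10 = 1.70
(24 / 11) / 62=12 / 341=0.04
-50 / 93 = -0.54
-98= -98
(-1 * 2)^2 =4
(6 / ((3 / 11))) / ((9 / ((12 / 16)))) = 11 / 6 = 1.83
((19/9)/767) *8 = 152/6903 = 0.02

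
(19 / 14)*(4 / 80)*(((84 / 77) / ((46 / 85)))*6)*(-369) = -1072683 / 3542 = -302.85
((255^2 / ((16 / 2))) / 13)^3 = 274941996890625 / 1124864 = 244422434.08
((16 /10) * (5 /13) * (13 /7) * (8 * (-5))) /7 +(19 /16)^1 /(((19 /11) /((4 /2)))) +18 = 5035 /392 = 12.84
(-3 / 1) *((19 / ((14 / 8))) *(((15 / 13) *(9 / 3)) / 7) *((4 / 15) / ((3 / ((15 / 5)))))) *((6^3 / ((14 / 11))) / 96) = -33858 / 4459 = -7.59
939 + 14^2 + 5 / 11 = 1135.45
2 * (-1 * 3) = -6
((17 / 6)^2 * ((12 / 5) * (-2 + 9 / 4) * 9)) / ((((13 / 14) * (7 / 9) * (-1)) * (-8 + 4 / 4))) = 7803 / 910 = 8.57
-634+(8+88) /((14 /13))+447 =-685 /7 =-97.86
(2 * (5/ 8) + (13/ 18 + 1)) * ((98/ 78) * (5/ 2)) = 26215/ 2808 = 9.34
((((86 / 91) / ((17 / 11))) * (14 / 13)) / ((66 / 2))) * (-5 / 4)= -215 / 8619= -0.02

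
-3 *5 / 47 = -15 / 47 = -0.32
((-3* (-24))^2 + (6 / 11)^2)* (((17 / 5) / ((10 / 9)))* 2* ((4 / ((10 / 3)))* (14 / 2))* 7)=1128688344 / 605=1865600.57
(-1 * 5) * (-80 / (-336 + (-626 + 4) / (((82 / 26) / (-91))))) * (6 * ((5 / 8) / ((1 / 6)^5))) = 9564480 / 14441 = 662.31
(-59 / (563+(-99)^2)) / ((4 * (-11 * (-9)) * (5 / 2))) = -59 / 10260360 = -0.00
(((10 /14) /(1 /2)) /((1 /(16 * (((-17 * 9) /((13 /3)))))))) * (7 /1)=-73440 /13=-5649.23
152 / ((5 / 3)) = 91.20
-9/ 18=-1/ 2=-0.50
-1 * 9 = -9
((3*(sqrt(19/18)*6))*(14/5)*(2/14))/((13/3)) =18*sqrt(38)/65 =1.71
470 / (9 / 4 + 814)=376 / 653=0.58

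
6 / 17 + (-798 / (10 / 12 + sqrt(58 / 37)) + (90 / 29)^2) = -372.68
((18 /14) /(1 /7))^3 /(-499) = -729 /499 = -1.46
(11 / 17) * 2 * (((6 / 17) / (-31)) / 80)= -33 / 179180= -0.00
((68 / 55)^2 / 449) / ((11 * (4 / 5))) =1156 / 2988095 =0.00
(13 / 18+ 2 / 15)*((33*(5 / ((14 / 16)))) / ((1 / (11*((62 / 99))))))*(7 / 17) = 210056 / 459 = 457.64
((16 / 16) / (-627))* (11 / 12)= -1 / 684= -0.00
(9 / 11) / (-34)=-9 / 374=-0.02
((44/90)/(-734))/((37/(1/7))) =-11/4277385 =-0.00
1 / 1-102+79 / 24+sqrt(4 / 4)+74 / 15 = -3671 / 40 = -91.78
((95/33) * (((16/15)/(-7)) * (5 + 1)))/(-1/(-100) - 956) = 60800/22083369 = 0.00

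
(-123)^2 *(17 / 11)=257193 / 11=23381.18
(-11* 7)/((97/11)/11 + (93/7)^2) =-456533/1051282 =-0.43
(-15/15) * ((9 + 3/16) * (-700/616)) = 3675/352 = 10.44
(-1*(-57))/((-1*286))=-57/286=-0.20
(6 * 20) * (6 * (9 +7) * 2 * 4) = 92160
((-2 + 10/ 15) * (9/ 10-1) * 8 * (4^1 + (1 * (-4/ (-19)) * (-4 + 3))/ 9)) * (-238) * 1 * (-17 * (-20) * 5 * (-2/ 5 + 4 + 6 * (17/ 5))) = -7043276800/ 171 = -41188753.22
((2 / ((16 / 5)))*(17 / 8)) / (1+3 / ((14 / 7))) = 17 / 32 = 0.53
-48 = -48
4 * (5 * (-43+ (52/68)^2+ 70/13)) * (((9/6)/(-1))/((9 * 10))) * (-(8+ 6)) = -1947736/11271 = -172.81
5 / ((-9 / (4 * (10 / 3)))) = -200 / 27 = -7.41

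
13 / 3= 4.33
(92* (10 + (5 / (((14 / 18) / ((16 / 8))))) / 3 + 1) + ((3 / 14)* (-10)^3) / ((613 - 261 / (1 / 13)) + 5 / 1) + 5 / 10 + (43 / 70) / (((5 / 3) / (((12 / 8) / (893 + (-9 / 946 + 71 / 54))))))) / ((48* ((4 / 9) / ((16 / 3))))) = 416162029348699 / 1183233522800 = 351.72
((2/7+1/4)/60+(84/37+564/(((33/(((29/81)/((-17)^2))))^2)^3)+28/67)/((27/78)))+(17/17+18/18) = 1730229775773778821982517115011792704943053/177009515450949986302954050615400115296176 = 9.77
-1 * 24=-24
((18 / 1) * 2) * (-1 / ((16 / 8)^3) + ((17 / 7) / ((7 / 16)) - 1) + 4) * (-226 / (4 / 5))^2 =9489601575 / 392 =24208167.28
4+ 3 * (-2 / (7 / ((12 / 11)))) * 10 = -412 / 77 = -5.35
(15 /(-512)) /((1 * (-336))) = 5 /57344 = 0.00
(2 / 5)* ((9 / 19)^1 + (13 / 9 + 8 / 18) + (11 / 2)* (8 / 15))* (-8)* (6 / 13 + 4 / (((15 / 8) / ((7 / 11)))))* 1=-282692096 / 9169875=-30.83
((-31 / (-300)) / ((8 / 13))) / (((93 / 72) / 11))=143 / 100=1.43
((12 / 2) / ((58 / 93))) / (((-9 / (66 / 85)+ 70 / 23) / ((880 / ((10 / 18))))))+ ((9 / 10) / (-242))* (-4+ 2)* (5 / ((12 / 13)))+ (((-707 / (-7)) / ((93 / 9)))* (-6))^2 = 193262732272407 / 116676355400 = 1656.40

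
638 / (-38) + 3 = -262 / 19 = -13.79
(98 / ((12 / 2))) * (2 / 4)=49 / 6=8.17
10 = 10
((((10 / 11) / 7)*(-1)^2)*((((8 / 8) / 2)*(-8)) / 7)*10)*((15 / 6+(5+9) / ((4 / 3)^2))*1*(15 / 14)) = -31125 / 3773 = -8.25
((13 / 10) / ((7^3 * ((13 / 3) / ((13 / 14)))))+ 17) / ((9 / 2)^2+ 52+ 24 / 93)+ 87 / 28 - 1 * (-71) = 32096828371 / 431747820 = 74.34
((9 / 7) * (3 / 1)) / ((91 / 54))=1458 / 637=2.29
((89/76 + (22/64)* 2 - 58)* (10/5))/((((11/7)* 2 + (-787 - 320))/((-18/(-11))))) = 1075221/6459772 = 0.17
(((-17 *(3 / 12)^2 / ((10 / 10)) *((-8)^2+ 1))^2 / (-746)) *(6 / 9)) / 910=-18785 / 4010496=-0.00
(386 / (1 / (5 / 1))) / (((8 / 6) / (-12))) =-17370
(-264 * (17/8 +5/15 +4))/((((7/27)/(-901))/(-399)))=-2364219495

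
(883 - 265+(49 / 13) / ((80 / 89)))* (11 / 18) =7117891 / 18720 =380.23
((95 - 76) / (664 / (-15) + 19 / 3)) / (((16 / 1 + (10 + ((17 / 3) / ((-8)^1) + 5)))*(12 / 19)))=-10830 / 413663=-0.03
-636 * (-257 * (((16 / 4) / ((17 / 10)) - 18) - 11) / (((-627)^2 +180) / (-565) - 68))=41834722140 / 7339393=5700.02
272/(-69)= -272/69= -3.94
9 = 9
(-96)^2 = 9216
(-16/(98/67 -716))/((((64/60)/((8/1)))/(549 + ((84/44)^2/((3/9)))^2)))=112.28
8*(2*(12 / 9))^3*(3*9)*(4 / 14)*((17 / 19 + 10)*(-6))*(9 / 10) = -45785088 / 665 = -68849.76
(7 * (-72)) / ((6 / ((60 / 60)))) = -84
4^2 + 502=518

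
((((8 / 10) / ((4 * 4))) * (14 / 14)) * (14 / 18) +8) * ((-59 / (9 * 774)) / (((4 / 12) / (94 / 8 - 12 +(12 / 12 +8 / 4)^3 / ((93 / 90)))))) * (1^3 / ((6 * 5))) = -273961957 / 1554811200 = -0.18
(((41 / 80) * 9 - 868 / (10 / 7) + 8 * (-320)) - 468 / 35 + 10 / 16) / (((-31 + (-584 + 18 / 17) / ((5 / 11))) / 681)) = 6862888049 / 4168080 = 1646.53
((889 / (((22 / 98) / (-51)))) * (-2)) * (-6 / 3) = -8886444 / 11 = -807858.55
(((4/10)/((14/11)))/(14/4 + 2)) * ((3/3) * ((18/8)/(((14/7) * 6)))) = 0.01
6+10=16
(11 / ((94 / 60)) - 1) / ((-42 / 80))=-11320 / 987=-11.47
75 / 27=25 / 9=2.78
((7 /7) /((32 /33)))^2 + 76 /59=2.35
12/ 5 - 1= 1.40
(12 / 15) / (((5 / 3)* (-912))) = -1 / 1900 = -0.00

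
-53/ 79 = -0.67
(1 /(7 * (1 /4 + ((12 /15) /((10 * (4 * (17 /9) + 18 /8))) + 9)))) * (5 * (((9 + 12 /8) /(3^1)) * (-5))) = -441250 /326813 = -1.35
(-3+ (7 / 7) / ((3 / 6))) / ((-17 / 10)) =10 / 17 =0.59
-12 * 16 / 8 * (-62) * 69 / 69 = 1488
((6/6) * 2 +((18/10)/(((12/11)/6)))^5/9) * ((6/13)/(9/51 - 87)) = -17966545387/319800000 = -56.18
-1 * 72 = -72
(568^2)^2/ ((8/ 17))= 221183271424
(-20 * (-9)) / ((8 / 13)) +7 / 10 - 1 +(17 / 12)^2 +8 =217589 / 720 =302.21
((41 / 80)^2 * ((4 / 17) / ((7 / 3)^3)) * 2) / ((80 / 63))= 408483 / 53312000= 0.01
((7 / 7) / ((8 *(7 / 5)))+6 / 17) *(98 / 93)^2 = 144403 / 294066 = 0.49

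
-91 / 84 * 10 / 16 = -0.68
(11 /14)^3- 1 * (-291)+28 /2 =838251 /2744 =305.49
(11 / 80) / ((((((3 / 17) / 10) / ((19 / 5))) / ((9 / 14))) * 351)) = 3553 / 65520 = 0.05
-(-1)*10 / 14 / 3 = 5 / 21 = 0.24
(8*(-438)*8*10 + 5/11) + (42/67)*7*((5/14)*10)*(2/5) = -206590885/737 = -280313.28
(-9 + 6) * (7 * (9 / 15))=-63 / 5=-12.60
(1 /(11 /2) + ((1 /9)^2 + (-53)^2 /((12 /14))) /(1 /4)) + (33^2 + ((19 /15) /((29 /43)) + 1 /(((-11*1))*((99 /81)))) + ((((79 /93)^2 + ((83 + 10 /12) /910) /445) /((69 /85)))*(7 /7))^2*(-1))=465576628653608457780291513019 /32789601088568263278939600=14198.91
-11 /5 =-2.20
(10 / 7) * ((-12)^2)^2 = 207360 / 7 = 29622.86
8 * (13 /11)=9.45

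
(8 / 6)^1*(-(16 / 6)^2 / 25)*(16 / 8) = -512 / 675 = -0.76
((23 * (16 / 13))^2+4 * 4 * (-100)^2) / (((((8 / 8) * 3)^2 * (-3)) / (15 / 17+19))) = -54350848 / 459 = -118411.43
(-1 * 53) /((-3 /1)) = 53 /3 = 17.67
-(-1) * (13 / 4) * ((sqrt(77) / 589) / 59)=13 * sqrt(77) / 139004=0.00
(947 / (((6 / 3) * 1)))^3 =849278123 / 8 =106159765.38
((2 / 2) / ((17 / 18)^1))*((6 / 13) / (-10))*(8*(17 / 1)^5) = -555093.42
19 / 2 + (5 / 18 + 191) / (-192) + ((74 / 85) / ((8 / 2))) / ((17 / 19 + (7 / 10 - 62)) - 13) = 2321890981 / 273138048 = 8.50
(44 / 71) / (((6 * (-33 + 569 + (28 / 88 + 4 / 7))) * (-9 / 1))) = -3388 / 158499477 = -0.00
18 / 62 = 9 / 31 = 0.29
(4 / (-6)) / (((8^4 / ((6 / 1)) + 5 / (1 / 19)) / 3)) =-6 / 2333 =-0.00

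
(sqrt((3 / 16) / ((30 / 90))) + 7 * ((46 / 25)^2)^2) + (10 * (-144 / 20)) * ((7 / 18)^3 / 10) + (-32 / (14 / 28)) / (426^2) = 51398810796653 / 638001562500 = 80.56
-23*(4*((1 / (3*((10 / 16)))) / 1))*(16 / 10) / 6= -2944 / 225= -13.08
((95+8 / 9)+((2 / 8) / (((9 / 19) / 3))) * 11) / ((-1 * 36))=-4079 / 1296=-3.15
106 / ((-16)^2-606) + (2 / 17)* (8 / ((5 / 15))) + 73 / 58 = 652117 / 172550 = 3.78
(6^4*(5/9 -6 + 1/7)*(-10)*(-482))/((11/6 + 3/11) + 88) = -15300299520/41629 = -367539.44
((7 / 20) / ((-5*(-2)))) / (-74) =-7 / 14800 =-0.00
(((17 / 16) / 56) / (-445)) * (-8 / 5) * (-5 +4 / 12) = -17 / 53400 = -0.00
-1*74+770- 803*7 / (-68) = 52949 / 68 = 778.66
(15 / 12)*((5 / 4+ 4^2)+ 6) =465 / 16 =29.06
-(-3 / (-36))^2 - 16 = -2305 / 144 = -16.01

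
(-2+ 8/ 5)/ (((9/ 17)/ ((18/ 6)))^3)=-9826/ 135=-72.79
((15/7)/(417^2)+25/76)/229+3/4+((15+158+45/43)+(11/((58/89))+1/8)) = 3377910478513925/17611421811816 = 191.80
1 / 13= 0.08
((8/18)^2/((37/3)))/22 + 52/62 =285962/340659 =0.84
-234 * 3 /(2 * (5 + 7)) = -29.25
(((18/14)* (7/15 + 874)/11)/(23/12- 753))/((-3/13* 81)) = 0.01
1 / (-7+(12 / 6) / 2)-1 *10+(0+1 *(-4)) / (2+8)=-317 / 30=-10.57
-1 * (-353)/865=353/865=0.41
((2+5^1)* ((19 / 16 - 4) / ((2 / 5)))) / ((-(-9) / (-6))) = 525 / 16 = 32.81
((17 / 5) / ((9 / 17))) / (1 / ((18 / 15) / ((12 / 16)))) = 2312 / 225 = 10.28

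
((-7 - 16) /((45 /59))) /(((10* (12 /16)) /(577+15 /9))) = -2326.67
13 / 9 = 1.44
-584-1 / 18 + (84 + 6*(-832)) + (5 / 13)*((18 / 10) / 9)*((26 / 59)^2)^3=-4169840586418801 / 759249605538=-5492.05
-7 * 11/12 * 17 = -1309/12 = -109.08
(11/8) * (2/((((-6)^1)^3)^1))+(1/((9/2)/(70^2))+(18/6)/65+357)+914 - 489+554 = 136183637/56160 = 2424.92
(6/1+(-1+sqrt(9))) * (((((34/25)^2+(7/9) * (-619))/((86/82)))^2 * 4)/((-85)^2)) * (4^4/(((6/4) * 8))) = 25054845616633284608/1268063701171875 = 19758.35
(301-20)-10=271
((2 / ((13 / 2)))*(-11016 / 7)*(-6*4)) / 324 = 35.87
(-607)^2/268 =1374.81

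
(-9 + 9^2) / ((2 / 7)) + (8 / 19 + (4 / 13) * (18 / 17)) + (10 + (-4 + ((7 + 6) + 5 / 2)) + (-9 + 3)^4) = 13186933 / 8398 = 1570.25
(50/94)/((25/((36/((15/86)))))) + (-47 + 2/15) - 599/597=-1219964/28059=-43.48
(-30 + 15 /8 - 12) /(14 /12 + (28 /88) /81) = -286011 /8344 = -34.28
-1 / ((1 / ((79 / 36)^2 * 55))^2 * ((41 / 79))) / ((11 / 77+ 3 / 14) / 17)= -221532675446005 / 34432128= -6433894.40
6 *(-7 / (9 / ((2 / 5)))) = -28 / 15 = -1.87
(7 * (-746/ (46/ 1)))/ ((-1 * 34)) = 2611/ 782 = 3.34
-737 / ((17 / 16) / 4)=-47168 / 17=-2774.59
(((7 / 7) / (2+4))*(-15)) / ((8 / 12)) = -15 / 4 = -3.75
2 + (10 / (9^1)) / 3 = 64 / 27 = 2.37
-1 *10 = -10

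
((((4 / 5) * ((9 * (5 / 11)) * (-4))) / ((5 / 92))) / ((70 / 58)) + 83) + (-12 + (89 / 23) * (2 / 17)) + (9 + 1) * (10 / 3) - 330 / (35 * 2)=-32098138 / 322575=-99.51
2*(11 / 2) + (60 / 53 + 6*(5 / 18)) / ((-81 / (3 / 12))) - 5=308651 / 51516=5.99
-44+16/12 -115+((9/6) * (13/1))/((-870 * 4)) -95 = -1758599/6960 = -252.67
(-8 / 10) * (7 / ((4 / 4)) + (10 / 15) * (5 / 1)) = -124 / 15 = -8.27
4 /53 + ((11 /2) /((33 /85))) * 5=22549 /318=70.91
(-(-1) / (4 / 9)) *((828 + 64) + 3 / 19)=152559 / 76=2007.36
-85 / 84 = -1.01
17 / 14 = 1.21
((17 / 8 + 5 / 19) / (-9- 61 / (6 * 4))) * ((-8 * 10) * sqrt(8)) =174240 * sqrt(2) / 5263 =46.82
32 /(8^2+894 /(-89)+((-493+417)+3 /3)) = -2848 /1873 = -1.52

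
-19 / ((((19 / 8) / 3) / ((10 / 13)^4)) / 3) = -720000 / 28561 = -25.21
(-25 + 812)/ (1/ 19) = 14953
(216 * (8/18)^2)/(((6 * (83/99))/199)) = 140096/83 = 1687.90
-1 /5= -0.20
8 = 8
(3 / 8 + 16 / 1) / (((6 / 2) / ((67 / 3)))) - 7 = 8273 / 72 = 114.90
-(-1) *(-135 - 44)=-179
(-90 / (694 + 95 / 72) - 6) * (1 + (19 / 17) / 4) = -13348323 / 1702142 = -7.84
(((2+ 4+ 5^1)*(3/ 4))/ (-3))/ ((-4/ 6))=4.12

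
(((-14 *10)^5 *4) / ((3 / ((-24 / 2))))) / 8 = 107564800000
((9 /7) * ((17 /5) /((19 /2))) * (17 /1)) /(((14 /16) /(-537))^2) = 96006114432 /32585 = 2946328.51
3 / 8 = 0.38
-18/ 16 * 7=-63/ 8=-7.88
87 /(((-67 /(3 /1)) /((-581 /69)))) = 50547 /1541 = 32.80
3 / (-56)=-3 / 56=-0.05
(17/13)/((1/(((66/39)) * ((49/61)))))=18326/10309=1.78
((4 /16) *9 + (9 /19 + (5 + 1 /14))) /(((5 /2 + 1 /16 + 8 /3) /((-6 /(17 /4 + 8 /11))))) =-4379232 /2436959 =-1.80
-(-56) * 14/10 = 392/5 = 78.40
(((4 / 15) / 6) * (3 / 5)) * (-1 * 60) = -8 / 5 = -1.60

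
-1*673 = -673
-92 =-92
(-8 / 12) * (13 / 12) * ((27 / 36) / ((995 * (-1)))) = 13 / 23880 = 0.00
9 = 9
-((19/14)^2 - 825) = 161339/196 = 823.16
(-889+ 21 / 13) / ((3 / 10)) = -115360 / 39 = -2957.95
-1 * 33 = -33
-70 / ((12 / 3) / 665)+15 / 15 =-23273 / 2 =-11636.50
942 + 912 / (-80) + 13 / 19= 931.28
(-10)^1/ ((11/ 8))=-80/ 11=-7.27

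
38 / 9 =4.22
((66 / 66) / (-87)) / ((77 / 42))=-2 / 319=-0.01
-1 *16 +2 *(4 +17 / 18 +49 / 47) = -1703 / 423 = -4.03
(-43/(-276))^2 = 0.02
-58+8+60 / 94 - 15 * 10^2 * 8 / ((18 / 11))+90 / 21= -7378.41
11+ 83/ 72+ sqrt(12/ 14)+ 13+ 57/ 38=sqrt(42)/ 7+ 1919/ 72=27.58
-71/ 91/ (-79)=71/ 7189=0.01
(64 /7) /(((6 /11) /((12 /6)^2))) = 1408 /21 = 67.05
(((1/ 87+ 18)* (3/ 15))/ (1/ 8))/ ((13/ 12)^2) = 24.56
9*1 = 9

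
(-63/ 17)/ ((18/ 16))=-56/ 17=-3.29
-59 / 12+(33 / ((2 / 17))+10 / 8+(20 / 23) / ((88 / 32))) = 420713 / 1518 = 277.15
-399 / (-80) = 399 / 80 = 4.99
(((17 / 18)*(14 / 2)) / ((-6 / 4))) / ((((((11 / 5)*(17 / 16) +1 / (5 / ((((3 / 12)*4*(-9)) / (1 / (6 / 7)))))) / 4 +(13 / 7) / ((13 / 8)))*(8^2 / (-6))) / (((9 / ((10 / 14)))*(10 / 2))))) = 11662 / 601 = 19.40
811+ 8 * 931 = 8259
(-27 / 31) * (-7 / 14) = 27 / 62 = 0.44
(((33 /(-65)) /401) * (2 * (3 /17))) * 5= -198 /88621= -0.00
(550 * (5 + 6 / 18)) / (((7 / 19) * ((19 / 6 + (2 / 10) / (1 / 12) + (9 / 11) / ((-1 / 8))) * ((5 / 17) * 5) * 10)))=-3872 / 7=-553.14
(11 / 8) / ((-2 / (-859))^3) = 6972237569 / 64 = 108941212.02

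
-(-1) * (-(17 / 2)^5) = -1419857 / 32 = -44370.53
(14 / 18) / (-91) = -1 / 117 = -0.01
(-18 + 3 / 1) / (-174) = 0.09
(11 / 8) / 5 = 11 / 40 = 0.28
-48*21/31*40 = -40320/31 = -1300.65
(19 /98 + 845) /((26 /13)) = 82829 /196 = 422.60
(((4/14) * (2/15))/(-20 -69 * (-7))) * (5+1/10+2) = 142/243075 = 0.00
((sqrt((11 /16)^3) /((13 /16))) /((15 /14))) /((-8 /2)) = -77 *sqrt(11) /1560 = -0.16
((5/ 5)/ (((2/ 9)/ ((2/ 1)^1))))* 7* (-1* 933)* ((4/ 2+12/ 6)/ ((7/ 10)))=-335880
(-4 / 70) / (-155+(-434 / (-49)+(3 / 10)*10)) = 1 / 2505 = 0.00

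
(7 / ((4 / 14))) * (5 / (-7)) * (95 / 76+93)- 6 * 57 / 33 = -146057 / 88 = -1659.74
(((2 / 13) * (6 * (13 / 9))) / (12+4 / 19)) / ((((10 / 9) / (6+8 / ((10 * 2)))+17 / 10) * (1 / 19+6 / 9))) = 0.08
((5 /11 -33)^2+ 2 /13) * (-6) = -9998244 /1573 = -6356.16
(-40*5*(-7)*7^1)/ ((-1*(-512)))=1225/ 64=19.14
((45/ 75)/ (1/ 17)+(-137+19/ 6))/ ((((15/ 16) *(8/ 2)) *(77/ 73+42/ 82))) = -21.04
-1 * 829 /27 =-829 /27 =-30.70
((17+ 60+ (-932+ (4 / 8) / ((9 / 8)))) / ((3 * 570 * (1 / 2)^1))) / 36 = -7691 / 277020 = -0.03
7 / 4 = 1.75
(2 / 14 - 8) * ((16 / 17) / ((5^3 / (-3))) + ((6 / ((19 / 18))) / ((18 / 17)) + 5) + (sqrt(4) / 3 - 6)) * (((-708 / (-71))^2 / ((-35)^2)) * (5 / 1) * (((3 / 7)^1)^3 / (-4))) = 7532338861476 / 23945145088375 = 0.31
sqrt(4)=2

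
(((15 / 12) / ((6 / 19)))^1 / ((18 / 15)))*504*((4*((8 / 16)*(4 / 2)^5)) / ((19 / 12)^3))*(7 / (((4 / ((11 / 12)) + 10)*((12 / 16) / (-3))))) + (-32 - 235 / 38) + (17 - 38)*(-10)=-2970654371 / 57038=-52082.02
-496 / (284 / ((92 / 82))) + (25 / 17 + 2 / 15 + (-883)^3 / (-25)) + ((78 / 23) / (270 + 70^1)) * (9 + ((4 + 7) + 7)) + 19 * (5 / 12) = 3134448859055883 / 113820100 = 27538623.31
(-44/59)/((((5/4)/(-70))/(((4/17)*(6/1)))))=58.96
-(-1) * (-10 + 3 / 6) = -19 / 2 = -9.50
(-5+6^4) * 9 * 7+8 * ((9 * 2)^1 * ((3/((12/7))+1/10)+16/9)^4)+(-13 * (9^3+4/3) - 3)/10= 767818649281/7290000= 105324.92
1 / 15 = 0.07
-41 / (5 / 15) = -123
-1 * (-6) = 6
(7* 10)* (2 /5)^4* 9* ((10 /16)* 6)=1512 /25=60.48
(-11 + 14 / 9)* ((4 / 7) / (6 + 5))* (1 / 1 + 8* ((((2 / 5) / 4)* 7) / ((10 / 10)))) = -68 / 21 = -3.24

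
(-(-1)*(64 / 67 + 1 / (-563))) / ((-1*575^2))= -7193 / 2494301125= -0.00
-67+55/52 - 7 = -3793/52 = -72.94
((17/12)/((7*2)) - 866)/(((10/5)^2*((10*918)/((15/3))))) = -145471/1233792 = -0.12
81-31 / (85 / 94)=3971 / 85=46.72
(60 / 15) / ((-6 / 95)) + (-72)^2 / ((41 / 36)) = 552082 / 123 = 4488.47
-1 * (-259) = 259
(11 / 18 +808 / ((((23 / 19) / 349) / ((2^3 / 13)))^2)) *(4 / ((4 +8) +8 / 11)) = 450209434012657 / 56322630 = 7993402.19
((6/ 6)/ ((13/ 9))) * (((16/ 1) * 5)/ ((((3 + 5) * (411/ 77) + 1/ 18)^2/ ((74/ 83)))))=102350666880/ 3789303544559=0.03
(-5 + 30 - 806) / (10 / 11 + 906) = -8591 / 9976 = -0.86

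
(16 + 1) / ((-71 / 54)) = -918 / 71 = -12.93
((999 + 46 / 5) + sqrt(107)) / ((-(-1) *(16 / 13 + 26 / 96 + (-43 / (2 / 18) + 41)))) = -3145584 / 1074835-624 *sqrt(107) / 214967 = -2.96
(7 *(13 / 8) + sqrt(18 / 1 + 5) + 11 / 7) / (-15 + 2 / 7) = -725 / 824 - 7 *sqrt(23) / 103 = -1.21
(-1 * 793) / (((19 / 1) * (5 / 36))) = -28548 / 95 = -300.51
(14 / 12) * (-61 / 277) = -427 / 1662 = -0.26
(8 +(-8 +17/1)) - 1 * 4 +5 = 18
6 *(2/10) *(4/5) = 24/25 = 0.96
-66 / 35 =-1.89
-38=-38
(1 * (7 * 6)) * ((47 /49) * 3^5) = 68526 /7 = 9789.43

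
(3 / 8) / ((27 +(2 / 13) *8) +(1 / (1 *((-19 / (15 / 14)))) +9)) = 5187 / 514196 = 0.01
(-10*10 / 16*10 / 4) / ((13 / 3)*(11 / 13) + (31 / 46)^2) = -198375 / 52318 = -3.79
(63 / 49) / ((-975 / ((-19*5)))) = 57 / 455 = 0.13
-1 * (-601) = 601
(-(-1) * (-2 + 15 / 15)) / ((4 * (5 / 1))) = -1 / 20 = -0.05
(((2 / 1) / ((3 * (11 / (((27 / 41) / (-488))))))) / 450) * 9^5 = -59049 / 5502200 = -0.01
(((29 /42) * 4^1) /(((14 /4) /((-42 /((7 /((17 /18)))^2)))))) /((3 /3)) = -16762 /27783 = -0.60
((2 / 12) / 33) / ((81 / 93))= 31 / 5346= 0.01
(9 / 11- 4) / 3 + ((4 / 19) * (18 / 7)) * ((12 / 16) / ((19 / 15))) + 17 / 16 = 430207 / 1334256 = 0.32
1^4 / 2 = 1 / 2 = 0.50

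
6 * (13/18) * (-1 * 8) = -104/3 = -34.67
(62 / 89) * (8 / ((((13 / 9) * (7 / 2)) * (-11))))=-8928 / 89089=-0.10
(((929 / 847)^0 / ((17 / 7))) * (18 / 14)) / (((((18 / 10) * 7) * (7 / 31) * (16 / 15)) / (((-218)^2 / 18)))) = 9207775 / 19992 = 460.57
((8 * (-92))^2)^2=293434556416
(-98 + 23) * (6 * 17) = -7650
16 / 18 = 8 / 9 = 0.89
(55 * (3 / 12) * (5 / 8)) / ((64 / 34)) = 4675 / 1024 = 4.57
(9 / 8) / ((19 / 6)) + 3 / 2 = 1.86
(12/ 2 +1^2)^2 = 49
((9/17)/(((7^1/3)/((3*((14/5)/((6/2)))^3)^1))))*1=1176/2125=0.55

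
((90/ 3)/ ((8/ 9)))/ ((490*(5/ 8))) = 27/ 245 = 0.11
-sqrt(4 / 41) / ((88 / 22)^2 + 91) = -2 * sqrt(41) / 4387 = -0.00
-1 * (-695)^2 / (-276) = 1750.09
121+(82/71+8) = 9241/71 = 130.15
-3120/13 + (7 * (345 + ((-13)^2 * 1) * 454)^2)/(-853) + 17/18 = -748435989625/15354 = -48745342.56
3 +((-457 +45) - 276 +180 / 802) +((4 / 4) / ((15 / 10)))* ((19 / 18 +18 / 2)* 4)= -657.96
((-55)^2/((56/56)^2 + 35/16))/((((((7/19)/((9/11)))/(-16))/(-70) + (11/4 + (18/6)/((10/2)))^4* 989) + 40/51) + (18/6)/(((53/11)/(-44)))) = 23394624000000/3069895616662499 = 0.01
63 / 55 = 1.15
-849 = -849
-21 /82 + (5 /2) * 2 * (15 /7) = 6003 /574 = 10.46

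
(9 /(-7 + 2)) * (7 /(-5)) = 63 /25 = 2.52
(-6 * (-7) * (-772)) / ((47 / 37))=-1199688 / 47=-25525.28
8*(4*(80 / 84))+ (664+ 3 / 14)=29177 / 42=694.69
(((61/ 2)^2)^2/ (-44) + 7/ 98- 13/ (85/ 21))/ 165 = -2746530273/ 23038400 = -119.22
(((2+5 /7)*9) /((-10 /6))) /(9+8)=-513 /595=-0.86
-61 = -61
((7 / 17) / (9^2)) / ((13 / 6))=14 / 5967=0.00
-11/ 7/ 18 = -11/ 126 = -0.09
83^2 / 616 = 11.18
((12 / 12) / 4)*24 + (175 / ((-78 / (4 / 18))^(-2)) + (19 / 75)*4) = 1617013651 / 75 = 21560182.01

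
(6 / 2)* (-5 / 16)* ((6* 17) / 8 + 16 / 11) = -9375 / 704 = -13.32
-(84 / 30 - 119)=581 / 5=116.20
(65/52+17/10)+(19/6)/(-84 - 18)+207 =160588/765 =209.92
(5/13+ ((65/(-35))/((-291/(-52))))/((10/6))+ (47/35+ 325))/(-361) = -758491/838565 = -0.90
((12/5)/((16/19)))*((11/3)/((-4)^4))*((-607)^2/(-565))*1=-77005841/2892800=-26.62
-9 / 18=-1 / 2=-0.50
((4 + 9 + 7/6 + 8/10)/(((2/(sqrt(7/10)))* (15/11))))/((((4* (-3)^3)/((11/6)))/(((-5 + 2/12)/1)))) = 1575541* sqrt(70)/34992000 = 0.38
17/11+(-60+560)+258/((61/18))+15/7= 2723412/4697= 579.82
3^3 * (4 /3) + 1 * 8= 44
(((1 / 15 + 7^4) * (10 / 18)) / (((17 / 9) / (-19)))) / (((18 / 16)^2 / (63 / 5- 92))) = 17386796032 / 20655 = 841771.78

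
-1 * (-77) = 77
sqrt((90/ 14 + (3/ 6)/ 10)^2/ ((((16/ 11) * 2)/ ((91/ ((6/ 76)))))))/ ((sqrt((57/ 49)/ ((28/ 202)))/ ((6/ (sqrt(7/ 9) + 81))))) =-19047 * sqrt(202202)/ 238529680 + 4628421 * sqrt(28886)/ 238529680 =3.26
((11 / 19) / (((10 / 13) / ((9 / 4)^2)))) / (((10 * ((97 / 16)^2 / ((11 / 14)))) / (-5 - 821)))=-6.73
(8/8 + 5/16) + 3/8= 27/16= 1.69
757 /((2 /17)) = 12869 /2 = 6434.50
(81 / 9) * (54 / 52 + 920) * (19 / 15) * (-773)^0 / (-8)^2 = 1364979 / 8320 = 164.06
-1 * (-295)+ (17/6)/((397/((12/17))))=295.01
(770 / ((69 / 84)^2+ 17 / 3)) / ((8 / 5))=75.89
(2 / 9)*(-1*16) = -32 / 9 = -3.56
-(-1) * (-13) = -13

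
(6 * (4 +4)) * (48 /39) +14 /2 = 859 /13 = 66.08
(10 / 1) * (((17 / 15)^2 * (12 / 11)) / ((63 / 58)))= 134096 / 10395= 12.90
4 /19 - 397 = -7539 /19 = -396.79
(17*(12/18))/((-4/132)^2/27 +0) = 333234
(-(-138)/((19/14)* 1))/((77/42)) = 11592/209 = 55.46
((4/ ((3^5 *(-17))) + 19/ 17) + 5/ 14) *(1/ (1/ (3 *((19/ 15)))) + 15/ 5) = 85237/ 8505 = 10.02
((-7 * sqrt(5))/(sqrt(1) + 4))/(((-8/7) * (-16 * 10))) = -49 * sqrt(5)/6400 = -0.02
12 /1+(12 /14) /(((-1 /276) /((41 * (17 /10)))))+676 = -553036 /35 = -15801.03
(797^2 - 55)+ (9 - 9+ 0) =635154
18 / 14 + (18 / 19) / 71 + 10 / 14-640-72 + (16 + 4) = -930792 / 1349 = -689.99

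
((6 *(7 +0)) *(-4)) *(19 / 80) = -399 / 10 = -39.90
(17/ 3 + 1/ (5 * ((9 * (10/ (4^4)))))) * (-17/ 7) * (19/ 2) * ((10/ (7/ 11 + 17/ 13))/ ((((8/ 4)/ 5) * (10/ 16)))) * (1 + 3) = -518425336/ 43785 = -11840.25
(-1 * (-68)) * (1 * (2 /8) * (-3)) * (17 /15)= -289 /5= -57.80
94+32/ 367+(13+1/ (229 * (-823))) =7406941200/ 69167389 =107.09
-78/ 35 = -2.23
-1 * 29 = -29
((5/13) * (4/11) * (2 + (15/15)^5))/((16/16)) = 60/143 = 0.42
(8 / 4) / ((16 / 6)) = 3 / 4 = 0.75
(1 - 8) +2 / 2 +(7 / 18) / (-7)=-109 / 18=-6.06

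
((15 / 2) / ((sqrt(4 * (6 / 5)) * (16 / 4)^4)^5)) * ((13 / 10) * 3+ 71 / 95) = 22075 * sqrt(30) / 192528884070088704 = 0.00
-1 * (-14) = 14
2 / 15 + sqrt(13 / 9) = 1.34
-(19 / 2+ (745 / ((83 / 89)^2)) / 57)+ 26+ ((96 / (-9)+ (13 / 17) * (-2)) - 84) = -421550623 / 4450294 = -94.72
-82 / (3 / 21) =-574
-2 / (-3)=2 / 3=0.67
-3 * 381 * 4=-4572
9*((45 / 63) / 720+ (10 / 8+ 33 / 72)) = 1723 / 112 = 15.38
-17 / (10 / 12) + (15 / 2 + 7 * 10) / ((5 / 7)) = 88.10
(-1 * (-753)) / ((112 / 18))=121.02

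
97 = 97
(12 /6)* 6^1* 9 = 108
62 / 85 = 0.73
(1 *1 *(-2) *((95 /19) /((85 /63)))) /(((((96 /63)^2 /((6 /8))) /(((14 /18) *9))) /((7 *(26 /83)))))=-53093313 /1444864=-36.75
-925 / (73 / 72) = -66600 / 73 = -912.33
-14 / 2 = -7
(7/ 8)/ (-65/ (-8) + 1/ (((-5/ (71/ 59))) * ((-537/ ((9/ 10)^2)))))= 9240875/ 85811959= 0.11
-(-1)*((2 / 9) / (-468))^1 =-1 / 2106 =-0.00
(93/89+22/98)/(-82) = -2768/178801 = -0.02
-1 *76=-76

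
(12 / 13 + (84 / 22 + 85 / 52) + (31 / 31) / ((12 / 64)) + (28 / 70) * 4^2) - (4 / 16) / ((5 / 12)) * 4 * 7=11233 / 8580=1.31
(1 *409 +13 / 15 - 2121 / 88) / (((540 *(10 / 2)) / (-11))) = -509209 / 324000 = -1.57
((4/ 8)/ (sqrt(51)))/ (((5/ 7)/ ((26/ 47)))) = 91 * sqrt(51)/ 11985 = 0.05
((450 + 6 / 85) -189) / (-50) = -22191 / 4250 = -5.22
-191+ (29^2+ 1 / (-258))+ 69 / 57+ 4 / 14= 22355309 / 34314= 651.49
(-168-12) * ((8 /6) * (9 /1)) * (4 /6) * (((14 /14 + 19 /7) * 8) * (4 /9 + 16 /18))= -399360 /7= -57051.43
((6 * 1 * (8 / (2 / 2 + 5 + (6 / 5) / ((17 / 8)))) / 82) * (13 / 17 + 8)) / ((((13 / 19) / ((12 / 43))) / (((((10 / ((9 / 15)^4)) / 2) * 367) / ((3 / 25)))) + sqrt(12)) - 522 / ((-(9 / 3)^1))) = 820698582418155381250000 / 182646500842769448862495911 - 28299947738281250000000 * sqrt(3) / 547939502528308346587487733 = 0.00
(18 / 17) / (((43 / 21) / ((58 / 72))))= 0.42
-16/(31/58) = -928/31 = -29.94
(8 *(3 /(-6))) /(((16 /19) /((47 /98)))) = -893 /392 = -2.28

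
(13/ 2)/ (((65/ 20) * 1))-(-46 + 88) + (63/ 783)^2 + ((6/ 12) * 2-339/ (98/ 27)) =-98202973/ 741762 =-132.39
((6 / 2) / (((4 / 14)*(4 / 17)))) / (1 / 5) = 223.12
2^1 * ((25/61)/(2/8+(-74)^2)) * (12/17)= 480/4543097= 0.00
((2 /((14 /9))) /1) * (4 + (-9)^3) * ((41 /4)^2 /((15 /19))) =-13893465 /112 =-124048.79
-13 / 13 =-1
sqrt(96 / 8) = 2*sqrt(3) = 3.46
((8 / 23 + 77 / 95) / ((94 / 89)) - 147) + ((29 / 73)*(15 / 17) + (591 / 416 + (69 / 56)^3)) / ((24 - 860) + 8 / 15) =-532018674685334141833 / 3646270638164510720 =-145.91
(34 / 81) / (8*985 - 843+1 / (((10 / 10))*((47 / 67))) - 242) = 0.00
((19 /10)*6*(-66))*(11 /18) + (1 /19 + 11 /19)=-43621 /95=-459.17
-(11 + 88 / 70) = -12.26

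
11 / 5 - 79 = -384 / 5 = -76.80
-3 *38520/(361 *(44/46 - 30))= 11.02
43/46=0.93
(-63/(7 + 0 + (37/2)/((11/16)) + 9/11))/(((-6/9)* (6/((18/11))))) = 567/764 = 0.74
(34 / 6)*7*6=238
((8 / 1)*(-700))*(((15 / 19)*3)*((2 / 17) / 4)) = -126000 / 323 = -390.09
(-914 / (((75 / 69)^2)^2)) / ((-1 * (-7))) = -255774674 / 2734375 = -93.54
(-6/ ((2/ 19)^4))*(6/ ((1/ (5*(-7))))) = 10262778.75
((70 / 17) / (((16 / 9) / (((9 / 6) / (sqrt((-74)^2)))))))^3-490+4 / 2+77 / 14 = -3934586484767215 / 8154585137152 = -482.50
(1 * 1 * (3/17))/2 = 3/34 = 0.09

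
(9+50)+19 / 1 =78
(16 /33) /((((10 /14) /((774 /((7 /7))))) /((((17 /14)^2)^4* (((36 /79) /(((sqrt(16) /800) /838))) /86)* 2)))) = 3156669757201320 /715658867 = 4410858.17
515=515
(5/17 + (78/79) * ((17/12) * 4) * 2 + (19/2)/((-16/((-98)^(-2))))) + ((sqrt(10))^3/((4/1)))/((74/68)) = 85 * sqrt(10)/37 + 4739894227/412741504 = 18.75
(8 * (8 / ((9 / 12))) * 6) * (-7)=-3584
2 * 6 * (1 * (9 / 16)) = 27 / 4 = 6.75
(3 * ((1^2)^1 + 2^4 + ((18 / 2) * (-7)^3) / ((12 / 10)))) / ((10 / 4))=-15333 / 5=-3066.60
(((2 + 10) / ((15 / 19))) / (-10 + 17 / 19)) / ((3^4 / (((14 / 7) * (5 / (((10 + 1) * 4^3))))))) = -361 / 1233144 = -0.00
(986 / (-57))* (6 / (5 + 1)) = -986 / 57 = -17.30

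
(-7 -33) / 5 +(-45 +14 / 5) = -251 / 5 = -50.20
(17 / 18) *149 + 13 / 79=200341 / 1422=140.89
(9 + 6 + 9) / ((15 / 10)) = 16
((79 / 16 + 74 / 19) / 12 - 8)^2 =78021889 / 1478656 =52.77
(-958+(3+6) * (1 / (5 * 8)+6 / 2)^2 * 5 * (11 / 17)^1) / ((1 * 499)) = -3762061 / 2714560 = -1.39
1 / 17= 0.06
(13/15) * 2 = 26/15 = 1.73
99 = 99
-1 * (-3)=3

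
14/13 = 1.08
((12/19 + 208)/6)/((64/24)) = 13.04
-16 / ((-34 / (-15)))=-120 / 17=-7.06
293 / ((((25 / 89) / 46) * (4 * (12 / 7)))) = 4198397 / 600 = 6997.33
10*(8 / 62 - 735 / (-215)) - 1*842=-1075096 / 1333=-806.52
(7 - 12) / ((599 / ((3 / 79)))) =-15 / 47321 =-0.00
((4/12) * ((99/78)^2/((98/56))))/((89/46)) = 16698/105287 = 0.16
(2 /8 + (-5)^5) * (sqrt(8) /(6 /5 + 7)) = -62495 * sqrt(2) /82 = -1077.82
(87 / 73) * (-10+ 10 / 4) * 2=-17.88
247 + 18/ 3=253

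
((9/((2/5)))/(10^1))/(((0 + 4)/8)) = 9/2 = 4.50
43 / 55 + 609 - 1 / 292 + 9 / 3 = 9841221 / 16060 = 612.78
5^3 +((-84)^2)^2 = 49787261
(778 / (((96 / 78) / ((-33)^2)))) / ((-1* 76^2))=-119.18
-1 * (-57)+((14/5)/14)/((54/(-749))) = 14641/270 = 54.23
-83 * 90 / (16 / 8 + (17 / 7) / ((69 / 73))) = -3608010 / 2207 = -1634.80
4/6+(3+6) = 29/3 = 9.67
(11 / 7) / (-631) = -11 / 4417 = -0.00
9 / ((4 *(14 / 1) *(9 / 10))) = 5 / 28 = 0.18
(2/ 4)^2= 1/ 4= 0.25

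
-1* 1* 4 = -4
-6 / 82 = -3 / 41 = -0.07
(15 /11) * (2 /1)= 30 /11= 2.73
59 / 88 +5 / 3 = 617 / 264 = 2.34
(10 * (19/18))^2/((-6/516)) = -776150/81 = -9582.10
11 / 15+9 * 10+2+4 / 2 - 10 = 1271 / 15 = 84.73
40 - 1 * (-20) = 60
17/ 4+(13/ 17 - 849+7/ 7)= -842.99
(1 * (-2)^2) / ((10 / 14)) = 28 / 5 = 5.60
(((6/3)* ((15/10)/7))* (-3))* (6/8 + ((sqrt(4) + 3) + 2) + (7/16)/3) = -1137/112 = -10.15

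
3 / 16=0.19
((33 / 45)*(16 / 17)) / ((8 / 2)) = 44 / 255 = 0.17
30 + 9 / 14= 429 / 14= 30.64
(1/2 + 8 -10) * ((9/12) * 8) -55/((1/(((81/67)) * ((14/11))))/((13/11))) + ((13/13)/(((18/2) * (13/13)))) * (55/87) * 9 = -6949306/64119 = -108.38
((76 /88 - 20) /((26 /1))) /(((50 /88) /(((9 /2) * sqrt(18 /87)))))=-3789 * sqrt(174) /18850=-2.65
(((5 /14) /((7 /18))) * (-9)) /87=-135 /1421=-0.10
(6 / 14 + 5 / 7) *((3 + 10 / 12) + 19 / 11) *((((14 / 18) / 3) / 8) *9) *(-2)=-367 / 99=-3.71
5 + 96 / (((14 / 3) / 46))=6659 / 7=951.29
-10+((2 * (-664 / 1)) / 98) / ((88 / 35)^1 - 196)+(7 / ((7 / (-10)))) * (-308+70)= 28087700 / 11851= 2370.07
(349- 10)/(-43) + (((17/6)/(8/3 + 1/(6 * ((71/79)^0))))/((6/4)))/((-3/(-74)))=3313/387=8.56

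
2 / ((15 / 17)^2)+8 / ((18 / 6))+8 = 2978 / 225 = 13.24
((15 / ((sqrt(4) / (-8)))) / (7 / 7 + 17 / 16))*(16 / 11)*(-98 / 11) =501760 / 1331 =376.98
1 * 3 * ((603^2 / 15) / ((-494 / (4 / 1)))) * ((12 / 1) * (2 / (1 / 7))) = -122172624 / 1235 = -98925.20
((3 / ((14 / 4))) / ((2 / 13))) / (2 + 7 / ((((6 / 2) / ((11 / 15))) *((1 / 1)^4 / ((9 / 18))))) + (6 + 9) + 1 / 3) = 3510 / 11459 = 0.31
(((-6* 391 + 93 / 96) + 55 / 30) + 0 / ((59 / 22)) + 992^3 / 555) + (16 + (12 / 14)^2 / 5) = 1528643160341 / 870240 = 1756576.53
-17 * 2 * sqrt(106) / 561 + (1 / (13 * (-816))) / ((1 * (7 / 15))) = -2 * sqrt(106) / 33-5 / 24752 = -0.62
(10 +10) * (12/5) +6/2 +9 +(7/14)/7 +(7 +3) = 981/14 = 70.07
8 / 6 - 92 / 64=-0.10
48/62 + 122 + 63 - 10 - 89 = 2690/31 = 86.77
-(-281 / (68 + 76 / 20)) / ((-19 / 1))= -0.21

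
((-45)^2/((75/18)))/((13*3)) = 162/13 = 12.46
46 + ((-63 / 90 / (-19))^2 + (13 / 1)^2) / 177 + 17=408652049 / 6389700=63.95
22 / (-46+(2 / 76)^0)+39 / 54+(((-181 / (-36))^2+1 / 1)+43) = 450437 / 6480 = 69.51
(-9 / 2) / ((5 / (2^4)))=-72 / 5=-14.40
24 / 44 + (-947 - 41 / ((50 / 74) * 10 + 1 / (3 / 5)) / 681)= -200881762 / 212245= -946.46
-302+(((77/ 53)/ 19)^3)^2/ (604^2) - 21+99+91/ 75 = -6356252770824592247409332381/ 28530669568007995148218800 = -222.79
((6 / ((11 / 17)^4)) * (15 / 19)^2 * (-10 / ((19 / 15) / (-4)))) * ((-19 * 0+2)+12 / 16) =16913002500 / 9129329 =1852.60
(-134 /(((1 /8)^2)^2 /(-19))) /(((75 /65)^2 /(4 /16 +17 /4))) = 881201152 /25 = 35248046.08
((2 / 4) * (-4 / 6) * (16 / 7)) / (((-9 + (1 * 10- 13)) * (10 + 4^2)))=2 / 819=0.00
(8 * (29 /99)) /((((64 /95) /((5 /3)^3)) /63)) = 2410625 /2376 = 1014.57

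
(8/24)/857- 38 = -97697/2571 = -38.00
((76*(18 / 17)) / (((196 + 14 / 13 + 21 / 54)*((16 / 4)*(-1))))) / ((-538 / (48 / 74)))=960336 / 7818270607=0.00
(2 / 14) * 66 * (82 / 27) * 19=34276 / 63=544.06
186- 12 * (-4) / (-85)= 15762 / 85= 185.44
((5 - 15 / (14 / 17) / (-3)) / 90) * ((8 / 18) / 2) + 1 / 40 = 1187 / 22680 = 0.05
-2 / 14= -1 / 7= -0.14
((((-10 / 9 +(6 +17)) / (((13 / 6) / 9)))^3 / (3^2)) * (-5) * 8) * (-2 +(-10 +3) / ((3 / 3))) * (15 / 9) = 110093371200 / 2197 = 50110774.33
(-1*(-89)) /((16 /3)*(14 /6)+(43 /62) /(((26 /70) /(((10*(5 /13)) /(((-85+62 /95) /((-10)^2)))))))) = 11208688569 /494944828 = 22.65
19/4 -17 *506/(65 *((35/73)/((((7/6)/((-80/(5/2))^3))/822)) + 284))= 249482406141/52522479620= 4.75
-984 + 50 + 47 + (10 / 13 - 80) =-12561 / 13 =-966.23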